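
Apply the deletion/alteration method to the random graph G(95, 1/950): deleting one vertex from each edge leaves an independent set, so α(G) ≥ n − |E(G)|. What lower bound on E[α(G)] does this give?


E[|E(G)|] = C(95, 2)·p = 4465 · (1/950) = 47/10.
E[α(G)] ≥ n − E[|E(G)|] = 95 − 47/10 = 903/10.
Numerically: ≈ 90.3000.
(This is only a lower bound; the true E[α(G)] may be larger.)

E[α(G)] ≥ 903/10 ≈ 90.3000.


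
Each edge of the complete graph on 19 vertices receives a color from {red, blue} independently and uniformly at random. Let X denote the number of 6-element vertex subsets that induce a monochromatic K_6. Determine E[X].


Let X = Σ_S X_S over the C(19, 6) = 27132 subsets S of size 6, where X_S = 1 if the K_6 on S is monochromatic.
For a fixed S, the K_6 on S has C(6, 2) = 15 edges. P[all 15 edges red] = (1/2)^15, and likewise for blue, so P[monochromatic] = 2·(1/2)^15 = 2^{1 − 15} = 1/16384.
Summing: E[X] = C(19, 6) · 2^{1 − 15} = 27132 · 1/16384 = 6783/4096.
Numerically: E[X] ≈ 1.65601.

E[X] = C(19,6)·2^(1−C(6,2)) = 6783/4096 ≈ 1.65601.


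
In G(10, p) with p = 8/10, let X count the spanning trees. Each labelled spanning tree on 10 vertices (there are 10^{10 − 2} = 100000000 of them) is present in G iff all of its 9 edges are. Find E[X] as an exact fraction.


K_10 has 10^{10 − 2} = 100000000 labelled spanning trees.
For each such spanning tree H, let X_H = 1 if all 9 edges of H are present in G. Then P[X_H = 1] = p^{9} = (4/5)^{9} = 262144/1953125.
Summing the indicators: E[X] = Σ_H E[X_H] = 100000000 · p^{9} = 100000000 · 262144/1953125 = 67108864/5.
Numerically: E[X] ≈ 1.342e+07.

E[X] = 100000000 · (4/5)^{9} = 67108864/5 ≈ 1.342e+07.


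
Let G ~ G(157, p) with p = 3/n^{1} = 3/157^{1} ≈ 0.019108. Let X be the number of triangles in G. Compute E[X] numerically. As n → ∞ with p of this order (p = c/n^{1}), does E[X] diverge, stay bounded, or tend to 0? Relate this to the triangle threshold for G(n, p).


Number of potential triangles: C(157, 3) = 632710.
Each occurs with probability p³ ≈ (0.019108)³ ≈ 6.9769371e-06.
By linearity: E[X] = C(157, 3)·p³ ≈ 632710 · 6.9769371e-06 ≈ 4.41438.
Here α = 1, so p = 3/n is exactly at the triangle threshold p ~ 1/n. Asymptotically E[X] → c³/6 = 3³/6 = 9/2 ≈ 4.50000, a bounded constant. In this regime the triangle count is asymptotically Poisson(c³/6).

E[X] ≈ 4.41438; in regime p = Θ(1/n^{1}) E[X] stays bounded (at the triangle threshold p ~ 1/n).


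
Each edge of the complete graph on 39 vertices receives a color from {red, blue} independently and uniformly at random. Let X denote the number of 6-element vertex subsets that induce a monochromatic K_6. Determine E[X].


Let X = Σ_S X_S over the C(39, 6) = 3262623 subsets S of size 6, where X_S = 1 if the K_6 on S is monochromatic.
For a fixed S, the K_6 on S has C(6, 2) = 15 edges. P[all 15 edges red] = (1/2)^15, and likewise for blue, so P[monochromatic] = 2·(1/2)^15 = 2^{1 − 15} = 1/16384.
By linearity: E[X] = C(39, 6) · 2^{1 − 15} = 3262623 · 1/16384 = 3262623/16384.
Numerically: E[X] ≈ 199.13470.

E[X] = C(39,6)·2^(1−C(6,2)) = 3262623/16384 ≈ 199.13470.


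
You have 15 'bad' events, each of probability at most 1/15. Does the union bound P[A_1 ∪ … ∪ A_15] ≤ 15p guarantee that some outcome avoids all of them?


Union bound: P[∪_{i=1}^{15} A_i] ≤ Σ_i P[A_i] ≤ 15·p = 15·(1/15) = 1.
Numerically: 1 ≈ 1.00000.
Is 1 < 1? NO.
Since the bound 1 is ≥ 1, the union bound is uninformative here; it does NOT by itself certify existence.

15·p = 1 ≈ 1.00000; existence NOT certified by the union bound.


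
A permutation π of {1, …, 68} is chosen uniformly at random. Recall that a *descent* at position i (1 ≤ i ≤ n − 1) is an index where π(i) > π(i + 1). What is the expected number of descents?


Write X = Σ X_I over i = 1, …, 67, with X_I the indicator of one descent.
There are 67 indicators.
For each fixed i, the pair (π(i), π(i+1)) is a uniformly random ordered pair of distinct values from {1, …, 68}; by symmetry P[π(i) > π(i+1)] = 1/2.
By linearity: E[X] = 67 · (1/2) = (68 − 1) · (1/2) = 67/2 ≈ 33.500000.

E[X] = 67/2 = 33.500000.


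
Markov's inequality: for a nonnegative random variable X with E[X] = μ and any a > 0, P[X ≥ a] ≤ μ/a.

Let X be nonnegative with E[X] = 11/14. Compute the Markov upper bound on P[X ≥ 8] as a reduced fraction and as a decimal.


μ = E[X] = 11/14, a = 8.
Markov: P[X ≥ 8] ≤ μ/a = (11/14)/8 = 11/112.
Numerically: ≈ 0.09821.
(Since a = 8 > μ = 0.78571, the bound 11/112 is < 1 and informative.)

P[X ≥ 8] ≤ 11/112 ≈ 0.09821.


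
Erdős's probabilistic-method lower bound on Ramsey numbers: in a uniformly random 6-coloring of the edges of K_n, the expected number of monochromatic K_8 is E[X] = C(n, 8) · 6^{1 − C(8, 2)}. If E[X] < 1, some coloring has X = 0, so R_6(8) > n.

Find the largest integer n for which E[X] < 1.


We need C(n, 8) · 6^{1 − 28} < 1, i.e. C(n, 8) < 6^{28 − 1} = 1023490369077469249536.
Check values of n near the boundary:
  n = 1593: C(1593, 8) = 1010555394551193970323; 1010555394551193970323 < 1023490369077469249536? YES
  n = 1594: C(1594, 8) = 1015652773590544255167; 1015652773590544255167 < 1023490369077469249536? YES
  n = 1595: C(1595, 8) = 1020772636343363633895; 1020772636343363633895 < 1023490369077469249536? YES
  n = 1596: C(1596, 8) = 1025915067760710553965; 1025915067760710553965 < 1023490369077469249536? NO
The largest n with C(n, 8) < 1023490369077469249536 is n = 1595 (where E[X] = 113419181815929292655/113721152119718805504 ≈ 0.997345). Hence R_6(8) > 1595, i.e. R_6(8) ≥ 1596.

Largest n = 1595; hence R_6(8) > 1595.


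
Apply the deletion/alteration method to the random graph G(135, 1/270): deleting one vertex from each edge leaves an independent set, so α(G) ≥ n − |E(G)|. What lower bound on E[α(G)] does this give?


E[|E(G)|] = C(135, 2)·p = 9045 · (1/270) = 67/2.
E[α(G)] ≥ n − E[|E(G)|] = 135 − 67/2 = 203/2.
Numerically: ≈ 101.50000.
(This is only a lower bound; the true E[α(G)] may be larger.)

E[α(G)] ≥ 203/2 ≈ 101.50000.


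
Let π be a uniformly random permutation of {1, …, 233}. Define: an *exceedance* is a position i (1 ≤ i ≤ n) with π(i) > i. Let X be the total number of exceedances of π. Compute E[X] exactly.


Write X = Σ_{i=1}^{233} X_i, where X_i = 1_{π(i) > i}.
For each fixed i, π(i) is uniform over {1, …, 233} (marginal of a uniform permutation), so P[π(i) > i] = (n − i)/n. Summing: Σ_{i=1}^{233} (n − i)/n = (0 + 1 + … + 232)/233 = 233(233 − 1)/(2·233) = (233 − 1)/2.
Hence E[X] = Σ_{i=1}^{233} (233 − i)/233 = 116 ≈ 116.00000.

E[X] = 116 = 116.00000.


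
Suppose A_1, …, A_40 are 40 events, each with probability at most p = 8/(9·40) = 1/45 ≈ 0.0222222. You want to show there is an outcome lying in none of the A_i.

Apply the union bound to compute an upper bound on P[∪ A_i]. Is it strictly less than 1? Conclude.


Union bound: P[∪_{i=1}^{40} A_i] ≤ Σ_i P[A_i] ≤ 40·p = 40·(1/45) = 8/9.
Numerically: 8/9 ≈ 0.8888889.
Is 8/9 < 1? YES.
Since P[∪ A_i] ≤ 8/9 < 1, the complement has P[∩ A_i^c] ≥ 1 − 8/9 = 1/9 > 0, so some outcome avoids every A_i.

40·p = 8/9 ≈ 0.8888889; existence CERTIFIED by the union bound.


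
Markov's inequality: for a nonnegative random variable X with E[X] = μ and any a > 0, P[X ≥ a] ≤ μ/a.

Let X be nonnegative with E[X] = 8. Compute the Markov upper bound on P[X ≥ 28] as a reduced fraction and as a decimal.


μ = E[X] = 8, a = 28.
Markov: P[X ≥ 28] ≤ μ/a = (8)/28 = 2/7.
Numerically: ≈ 0.286.
(Since a = 28 > μ = 8.000, the bound 2/7 is < 1 and informative.)

P[X ≥ 28] ≤ 2/7 ≈ 0.286.


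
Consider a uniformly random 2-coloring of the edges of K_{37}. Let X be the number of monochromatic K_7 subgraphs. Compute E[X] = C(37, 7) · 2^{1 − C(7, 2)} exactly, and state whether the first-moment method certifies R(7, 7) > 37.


E[X] = C(37, 7) · 2^{1 − 21} = 10295472 · 2^{−20} = 10295472/1048576.
As a reduced fraction: E[X] = 643467/65536 ≈ 9.81853.
Is E[X] < 1? NO.
Since E[X] ≥ 1, the first-moment bound is inconclusive at n = 37; it does NOT by itself certify R(7, 7) > 37.

E[X] = 643467/65536 ≈ 9.81853; E[X] ≥ 1; first-moment method inconclusive here.


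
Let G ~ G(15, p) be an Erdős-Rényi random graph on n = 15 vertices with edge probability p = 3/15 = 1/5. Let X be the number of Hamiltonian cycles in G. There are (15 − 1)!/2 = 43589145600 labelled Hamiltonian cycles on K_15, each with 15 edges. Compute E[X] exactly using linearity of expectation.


K_15 has (15 − 1)!/2 = 43589145600 labelled Hamiltonian cycles.
For each such Hamiltonian cycle H, let X_H = 1 if all 15 edges of H are present in G. Then P[X_H = 1] = p^{15} = (1/5)^{15} = 1/30517578125.
By linearity of expectation: E[X] = Σ_H E[X_H] = 43589145600 · p^{15} = 43589145600 · 1/30517578125 = 1743565824/1220703125.
Numerically: E[X] ≈ 1.42833.

E[X] = 43589145600 · (1/5)^{15} = 1743565824/1220703125 ≈ 1.42833.


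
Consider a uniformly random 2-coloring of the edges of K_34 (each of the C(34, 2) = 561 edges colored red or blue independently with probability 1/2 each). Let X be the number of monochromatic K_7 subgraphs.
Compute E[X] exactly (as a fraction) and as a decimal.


Let X = Σ_S X_S over the C(34, 7) = 5379616 subsets S of size 7, where X_S = 1 if the K_7 on S is monochromatic.
For a fixed S, the K_7 on S has C(7, 2) = 21 edges. P[all 21 edges red] = (1/2)^21, and likewise for blue, so P[monochromatic] = 2·(1/2)^21 = 2^{1 − 21} = 1/1048576.
Summing: E[X] = C(34, 7) · 2^{1 − 21} = 5379616 · 1/1048576 = 168113/32768.
Numerically: E[X] ≈ 5.130402.

E[X] = C(34,7)·2^(1−C(7,2)) = 168113/32768 ≈ 5.130402.


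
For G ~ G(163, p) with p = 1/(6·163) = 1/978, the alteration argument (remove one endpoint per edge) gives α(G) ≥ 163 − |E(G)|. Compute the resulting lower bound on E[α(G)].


E[|E(G)|] = C(163, 2)·p = 13203 · (1/978) = 27/2.
E[α(G)] ≥ n − E[|E(G)|] = 163 − 27/2 = 299/2.
Numerically: ≈ 149.5000.
(This is only a lower bound; the true E[α(G)] may be larger.)

E[α(G)] ≥ 299/2 ≈ 149.5000.


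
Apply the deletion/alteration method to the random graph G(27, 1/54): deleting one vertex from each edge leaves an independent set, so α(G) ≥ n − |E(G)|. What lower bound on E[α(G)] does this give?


E[|E(G)|] = C(27, 2)·p = 351 · (1/54) = 13/2.
E[α(G)] ≥ n − E[|E(G)|] = 27 − 13/2 = 41/2.
Numerically: ≈ 20.50000.
(This is only a lower bound; the true E[α(G)] may be larger.)

E[α(G)] ≥ 41/2 ≈ 20.50000.


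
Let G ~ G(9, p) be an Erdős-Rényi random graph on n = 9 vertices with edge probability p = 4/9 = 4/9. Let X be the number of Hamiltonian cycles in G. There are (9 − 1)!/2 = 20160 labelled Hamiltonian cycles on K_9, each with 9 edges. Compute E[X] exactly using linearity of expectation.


K_9 has (9 − 1)!/2 = 20160 labelled Hamiltonian cycles.
For each such Hamiltonian cycle H, let X_H = 1 if all 9 edges of H are present in G. Then P[X_H = 1] = p^{9} = (4/9)^{9} = 262144/387420489.
By linearity: E[X] = Σ_H E[X_H] = 20160 · p^{9} = 20160 · 262144/387420489 = 587202560/43046721.
Numerically: E[X] ≈ 13.641.

E[X] = 20160 · (4/9)^{9} = 587202560/43046721 ≈ 13.641.


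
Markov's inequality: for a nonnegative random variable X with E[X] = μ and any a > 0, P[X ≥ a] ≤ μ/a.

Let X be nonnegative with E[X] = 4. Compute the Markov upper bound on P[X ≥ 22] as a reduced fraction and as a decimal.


μ = E[X] = 4, a = 22.
Markov: P[X ≥ 22] ≤ μ/a = (4)/22 = 2/11.
Numerically: ≈ 0.181818.
(Since a = 22 > μ = 4.000000, the bound 2/11 is < 1 and informative.)

P[X ≥ 22] ≤ 2/11 ≈ 0.181818.


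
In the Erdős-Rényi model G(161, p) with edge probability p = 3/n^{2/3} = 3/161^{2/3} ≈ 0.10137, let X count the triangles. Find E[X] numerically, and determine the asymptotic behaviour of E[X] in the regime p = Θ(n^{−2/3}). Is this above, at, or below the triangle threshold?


Number of potential triangles: C(161, 3) = 682640.
Each occurs with probability p³ ≈ (0.10137)³ ≈ 1.0416265e-03.
By linearity: E[X] = C(161, 3)·p³ ≈ 682640 · 1.0416265e-03 ≈ 711.05590.
Since α = 2/3 < 1, p = c/n^{2/3} ≫ 1/n is above the triangle threshold p ~ 1/n. Asymptotically E[X] ~ (c³/6)·n^{3(1−α)} = (3³/6)·n^{1} → ∞; triangles are abundant w.h.p.

E[X] ≈ 711.05590; in regime p = Θ(1/n^{2/3}) E[X] diverges (above the triangle threshold p ~ 1/n).


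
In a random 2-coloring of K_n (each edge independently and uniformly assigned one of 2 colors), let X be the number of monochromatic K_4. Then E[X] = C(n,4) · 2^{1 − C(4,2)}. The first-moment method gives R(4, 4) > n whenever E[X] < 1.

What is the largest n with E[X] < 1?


We need C(n, 4) · 2^{1 − 6} < 1, i.e. C(n, 4) < 2^{6 − 1} = 32.
Check values of n near the boundary:
  n = 4: C(4, 4) = 1; 1 < 32? YES
  n = 5: C(5, 4) = 5; 5 < 32? YES
  n = 6: C(6, 4) = 15; 15 < 32? YES
  n = 7: C(7, 4) = 35; 35 < 32? NO
  n = 8: C(8, 4) = 70; 70 < 32? NO
The largest n with C(n, 4) < 32 is n = 6 (where E[X] = 15/32 ≈ 0.469). Hence R(4, 4) > 6, i.e. R(4, 4) ≥ 7.

Largest n = 6; hence R(4, 4) > 6.


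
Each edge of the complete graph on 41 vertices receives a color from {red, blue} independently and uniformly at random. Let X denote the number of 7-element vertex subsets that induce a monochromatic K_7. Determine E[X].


Let X = Σ_S X_S over the C(41, 7) = 22481940 subsets S of size 7, where X_S = 1 if the K_7 on S is monochromatic.
For a fixed S, the K_7 on S has C(7, 2) = 21 edges. P[all 21 edges red] = (1/2)^21, and likewise for blue, so P[monochromatic] = 2·(1/2)^21 = 2^{1 − 21} = 1/1048576.
By linearity of expectation: E[X] = C(41, 7) · 2^{1 − 21} = 22481940 · 1/1048576 = 5620485/262144.
Numerically: E[X] ≈ 21.44045.

E[X] = C(41,7)·2^(1−C(7,2)) = 5620485/262144 ≈ 21.44045.


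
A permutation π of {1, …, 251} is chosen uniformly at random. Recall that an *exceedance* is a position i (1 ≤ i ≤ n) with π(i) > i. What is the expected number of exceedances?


Write X = Σ_{i=1}^{251} X_i, where X_i = 1_{π(i) > i}.
For each fixed i, π(i) is uniform over {1, …, 251} (marginal of a uniform permutation), so P[π(i) > i] = (n − i)/n. Summing: Σ_{i=1}^{251} (n − i)/n = (0 + 1 + … + 250)/251 = 251(251 − 1)/(2·251) = (251 − 1)/2.
Hence E[X] = Σ_{i=1}^{251} (251 − i)/251 = 125 ≈ 125.000.

E[X] = 125 = 125.000.


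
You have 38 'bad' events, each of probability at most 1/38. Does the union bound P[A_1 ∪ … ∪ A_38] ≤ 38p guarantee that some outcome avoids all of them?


Union bound: P[∪_{i=1}^{38} A_i] ≤ Σ_i P[A_i] ≤ 38·p = 38·(1/38) = 1.
Numerically: 1 ≈ 1.00000.
Is 1 < 1? NO.
Since the bound 1 is ≥ 1, the union bound is uninformative here; it does NOT by itself certify existence.

38·p = 1 ≈ 1.00000; existence NOT certified by the union bound.


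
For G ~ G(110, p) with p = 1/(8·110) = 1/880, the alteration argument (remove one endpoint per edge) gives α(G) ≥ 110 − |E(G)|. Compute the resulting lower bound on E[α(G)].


E[|E(G)|] = C(110, 2)·p = 5995 · (1/880) = 109/16.
E[α(G)] ≥ n − E[|E(G)|] = 110 − 109/16 = 1651/16.
Numerically: ≈ 103.188.
(This is only a lower bound; the true E[α(G)] may be larger.)

E[α(G)] ≥ 1651/16 ≈ 103.188.


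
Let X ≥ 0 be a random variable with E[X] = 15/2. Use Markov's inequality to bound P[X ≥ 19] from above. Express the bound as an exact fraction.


μ = E[X] = 15/2, a = 19.
Markov: P[X ≥ 19] ≤ μ/a = (15/2)/19 = 15/38.
Numerically: ≈ 0.3947.
(Since a = 19 > μ = 7.5000, the bound 15/38 is < 1 and informative.)

P[X ≥ 19] ≤ 15/38 ≈ 0.3947.


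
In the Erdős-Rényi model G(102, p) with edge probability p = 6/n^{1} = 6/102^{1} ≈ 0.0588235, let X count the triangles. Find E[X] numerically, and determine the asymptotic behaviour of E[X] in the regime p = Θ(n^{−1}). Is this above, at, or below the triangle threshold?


Number of potential triangles: C(102, 3) = 171700.
Each occurs with probability p³ ≈ (0.0588235)³ ≈ 2.03541624e-04.
By linearity: E[X] = C(102, 3)·p³ ≈ 171700 · 2.03541624e-04 ≈ 34.948097.
Here α = 1, so p = 6/n is exactly at the triangle threshold p ~ 1/n. Asymptotically E[X] → c³/6 = 6³/6 = 36 ≈ 36.000000, a bounded constant. In this regime the triangle count is asymptotically Poisson(c³/6).

E[X] ≈ 34.948097; in regime p = Θ(1/n^{1}) E[X] stays bounded (at the triangle threshold p ~ 1/n).


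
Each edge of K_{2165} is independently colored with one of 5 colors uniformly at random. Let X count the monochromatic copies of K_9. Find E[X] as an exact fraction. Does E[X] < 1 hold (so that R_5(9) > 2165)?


E[X] = C(2165, 9) · 5^{1 − 36} = 2832220612024886803272630 · 5^{−35} = 2832220612024886803272630/2910383045673370361328125.
As a reduced fraction: E[X] = 566444122404977360654526/582076609134674072265625 ≈ 0.97314.
Is E[X] < 1? YES.
Since E[X] < 1, there exists a 5-coloring of K_{2165} with no monochromatic K_9; hence R_5(9) > 2165.

E[X] = 566444122404977360654526/582076609134674072265625 ≈ 0.97314; E[X] < 1, so R_5(9) > 2165.


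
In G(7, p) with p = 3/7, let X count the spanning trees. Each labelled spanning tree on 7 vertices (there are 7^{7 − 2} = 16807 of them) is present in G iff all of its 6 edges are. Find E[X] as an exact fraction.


K_7 has 7^{7 − 2} = 16807 labelled spanning trees.
For each such spanning tree H, let X_H = 1 if all 6 edges of H are present in G. Then P[X_H = 1] = p^{6} = (3/7)^{6} = 729/117649.
Summing the indicators: E[X] = Σ_H E[X_H] = 16807 · p^{6} = 16807 · 729/117649 = 729/7.
Numerically: E[X] ≈ 104.14.

E[X] = 16807 · (3/7)^{6} = 729/7 ≈ 104.14.


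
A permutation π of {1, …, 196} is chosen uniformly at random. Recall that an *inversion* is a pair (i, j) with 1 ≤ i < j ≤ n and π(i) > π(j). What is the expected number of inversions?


Write X = Σ X_I over the C(196, 2) = 19110 pairs i < j, with X_I the indicator of one inversion.
There are 19110 indicators.
For each fixed pair i < j, the values π(i) and π(j) are two distinct elements of {1, …, 196} in uniformly random order; by symmetry P[π(i) > π(j)] = 1/2.
By linearity: E[X] = 19110 · (1/2) = C(196, 2) · (1/2) = 19110/2 = 9555 ≈ 9555.00000.

E[X] = 9555 = 9555.00000.


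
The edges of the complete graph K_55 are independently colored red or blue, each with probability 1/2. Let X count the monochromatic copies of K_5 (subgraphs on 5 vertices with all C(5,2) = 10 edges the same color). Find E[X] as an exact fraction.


Let X = Σ_S X_S over the C(55, 5) = 3478761 subsets S of size 5, where X_S = 1 if the K_5 on S is monochromatic.
For a fixed S, the K_5 on S has C(5, 2) = 10 edges. P[all 10 edges red] = (1/2)^10, and likewise for blue, so P[monochromatic] = 2·(1/2)^10 = 2^{1 − 10} = 1/512.
By linearity: E[X] = C(55, 5) · 2^{1 − 10} = 3478761 · 1/512 = 3478761/512.
Numerically: E[X] ≈ 6794.45508.

E[X] = C(55,5)·2^(1−C(5,2)) = 3478761/512 ≈ 6794.45508.


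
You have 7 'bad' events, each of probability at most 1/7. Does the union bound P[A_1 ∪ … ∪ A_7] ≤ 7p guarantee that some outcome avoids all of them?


Union bound: P[∪_{i=1}^{7} A_i] ≤ Σ_i P[A_i] ≤ 7·p = 7·(1/7) = 1.
Numerically: 1 ≈ 1.000.
Is 1 < 1? NO.
Since the bound 1 is ≥ 1, the union bound is uninformative here; it does NOT by itself certify existence.

7·p = 1 ≈ 1.000; existence NOT certified by the union bound.


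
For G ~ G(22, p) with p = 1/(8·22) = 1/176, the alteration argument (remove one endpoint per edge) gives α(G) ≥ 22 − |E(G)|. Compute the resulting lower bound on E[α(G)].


E[|E(G)|] = C(22, 2)·p = 231 · (1/176) = 21/16.
E[α(G)] ≥ n − E[|E(G)|] = 22 − 21/16 = 331/16.
Numerically: ≈ 20.688.
(This is only a lower bound; the true E[α(G)] may be larger.)

E[α(G)] ≥ 331/16 ≈ 20.688.


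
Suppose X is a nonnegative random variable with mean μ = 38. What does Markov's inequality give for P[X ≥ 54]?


μ = E[X] = 38, a = 54.
Markov: P[X ≥ 54] ≤ μ/a = (38)/54 = 19/27.
Numerically: ≈ 0.703704.
(Since a = 54 > μ = 38.000000, the bound 19/27 is < 1 and informative.)

P[X ≥ 54] ≤ 19/27 ≈ 0.703704.


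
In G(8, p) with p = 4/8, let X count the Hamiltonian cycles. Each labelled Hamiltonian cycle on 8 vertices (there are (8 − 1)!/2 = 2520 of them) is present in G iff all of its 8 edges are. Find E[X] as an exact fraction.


K_8 has (8 − 1)!/2 = 2520 labelled Hamiltonian cycles.
For each such Hamiltonian cycle H, let X_H = 1 if all 8 edges of H are present in G. Then P[X_H = 1] = p^{8} = (1/2)^{8} = 1/256.
By linearity: E[X] = Σ_H E[X_H] = 2520 · p^{8} = 2520 · 1/256 = 315/32.
Numerically: E[X] ≈ 9.844.

E[X] = 2520 · (1/2)^{8} = 315/32 ≈ 9.844.


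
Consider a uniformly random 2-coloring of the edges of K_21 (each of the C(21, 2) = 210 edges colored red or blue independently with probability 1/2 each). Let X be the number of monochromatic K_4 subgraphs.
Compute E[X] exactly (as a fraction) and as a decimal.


Let X = Σ_S X_S over the C(21, 4) = 5985 subsets S of size 4, where X_S = 1 if the K_4 on S is monochromatic.
For a fixed S, the K_4 on S has C(4, 2) = 6 edges. P[all 6 edges red] = (1/2)^6, and likewise for blue, so P[monochromatic] = 2·(1/2)^6 = 2^{1 − 6} = 1/32.
By linearity: E[X] = C(21, 4) · 2^{1 − 6} = 5985 · 1/32 = 5985/32.
Numerically: E[X] ≈ 187.0312.

E[X] = C(21,4)·2^(1−C(4,2)) = 5985/32 ≈ 187.0312.


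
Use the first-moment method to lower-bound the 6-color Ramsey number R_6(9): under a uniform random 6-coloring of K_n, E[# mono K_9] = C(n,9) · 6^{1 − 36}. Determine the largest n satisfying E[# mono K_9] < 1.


We need C(n, 9) · 6^{1 − 36} < 1, i.e. C(n, 9) < 6^{36 − 1} = 1719070799748422591028658176.
Check values of n near the boundary:
  n = 4402: C(4402, 9) = 1696419745356657449393393700; 1696419745356657449393393700 < 1719070799748422591028658176? YES
  n = 4403: C(4403, 9) = 1699894433046281918452233150; 1699894433046281918452233150 < 1719070799748422591028658176? YES
  n = 4404: C(4404, 9) = 1703375445537161676647015880; 1703375445537161676647015880 < 1719070799748422591028658176? YES
  n = 4405: C(4405, 9) = 1706862792900636302463627150; 1706862792900636302463627150 < 1719070799748422591028658176? YES
  n = 4406: C(4406, 9) = 1710356485221788389505285700; 1710356485221788389505285700 < 1719070799748422591028658176? YES
  n = 4407: C(4407, 9) = 1713856532599459170657070050; 1713856532599459170657070050 < 1719070799748422591028658176? YES
  n = 4408: C(4408, 9) = 1717362945146264156457459600; 1717362945146264156457459600 < 1719070799748422591028658176? YES
  n = 4409: C(4409, 9) = 1720875732988608787686577131; 1720875732988608787686577131 < 1719070799748422591028658176? NO
  n = 4410: C(4410, 9) = 1724394906266704102180823710; 1724394906266704102180823710 < 1719070799748422591028658176? NO
The largest n with C(n, 9) < 1719070799748422591028658176 is n = 4408 (where E[X] = 35778394690547169926197075/35813974994758803979763712 ≈ 0.9990065). Hence R_6(9) > 4408, i.e. R_6(9) ≥ 4409.

Largest n = 4408; hence R_6(9) > 4408.


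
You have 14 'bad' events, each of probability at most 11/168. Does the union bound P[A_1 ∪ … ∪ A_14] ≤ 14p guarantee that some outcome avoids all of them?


Union bound: P[∪_{i=1}^{14} A_i] ≤ Σ_i P[A_i] ≤ 14·p = 14·(11/168) = 11/12.
Numerically: 11/12 ≈ 0.91667.
Is 11/12 < 1? YES.
Since P[∪ A_i] ≤ 11/12 < 1, the complement has P[∩ A_i^c] ≥ 1 − 11/12 = 1/12 > 0, so some outcome avoids every A_i.

14·p = 11/12 ≈ 0.91667; existence CERTIFIED by the union bound.


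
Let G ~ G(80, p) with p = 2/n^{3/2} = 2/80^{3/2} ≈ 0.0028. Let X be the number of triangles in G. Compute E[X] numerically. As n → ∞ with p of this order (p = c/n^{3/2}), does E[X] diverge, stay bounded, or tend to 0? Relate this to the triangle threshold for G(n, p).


Number of potential triangles: C(80, 3) = 82160.
Each occurs with probability p³ ≈ (0.0028)³ ≈ 2.18366e-08.
By linearity: E[X] = C(80, 3)·p³ ≈ 82160 · 2.18366e-08 ≈ 0.002.
Since α = 3/2 > 1, p = c/n^{3/2} = o(1/n) is below the triangle threshold p ~ 1/n. Asymptotically E[X] ~ (c³/6)·n^{3(1−α)} = (2³/6)·n^{-1.5} → 0, so by Markov's inequality G has no triangles w.h.p.

E[X] ≈ 0.002; in regime p = Θ(1/n^{3/2}) E[X] tends to 0 (below the triangle threshold p ~ 1/n).


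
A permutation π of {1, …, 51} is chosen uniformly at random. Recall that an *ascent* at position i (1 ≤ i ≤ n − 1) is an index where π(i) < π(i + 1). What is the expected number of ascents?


Write X = Σ X_I over i = 1, …, 50, with X_I the indicator of one ascent.
There are 50 indicators.
For each fixed i, the pair (π(i), π(i+1)) is a uniformly random ordered pair of distinct values from {1, …, 51}; by symmetry P[π(i) < π(i+1)] = 1/2.
By linearity: E[X] = 50 · (1/2) = (51 − 1) · (1/2) = 25 ≈ 25.000000.

E[X] = 25 = 25.000000.


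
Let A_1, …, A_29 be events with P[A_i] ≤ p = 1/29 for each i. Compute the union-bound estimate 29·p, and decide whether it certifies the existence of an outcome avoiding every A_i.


Union bound: P[∪_{i=1}^{29} A_i] ≤ Σ_i P[A_i] ≤ 29·p = 29·(1/29) = 1.
Numerically: 1 ≈ 1.000.
Is 1 < 1? NO.
Since the bound 1 is ≥ 1, the union bound is uninformative here; it does NOT by itself certify existence.

29·p = 1 ≈ 1.000; existence NOT certified by the union bound.


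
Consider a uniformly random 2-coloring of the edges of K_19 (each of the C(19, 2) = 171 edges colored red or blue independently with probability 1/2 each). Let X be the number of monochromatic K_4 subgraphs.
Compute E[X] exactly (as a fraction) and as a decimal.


Let X = Σ_S X_S over the C(19, 4) = 3876 subsets S of size 4, where X_S = 1 if the K_4 on S is monochromatic.
For a fixed S, the K_4 on S has C(4, 2) = 6 edges. P[all 6 edges red] = (1/2)^6, and likewise for blue, so P[monochromatic] = 2·(1/2)^6 = 2^{1 − 6} = 1/32.
Summing: E[X] = C(19, 4) · 2^{1 − 6} = 3876 · 1/32 = 969/8.
Numerically: E[X] ≈ 121.1250.

E[X] = C(19,4)·2^(1−C(4,2)) = 969/8 ≈ 121.1250.


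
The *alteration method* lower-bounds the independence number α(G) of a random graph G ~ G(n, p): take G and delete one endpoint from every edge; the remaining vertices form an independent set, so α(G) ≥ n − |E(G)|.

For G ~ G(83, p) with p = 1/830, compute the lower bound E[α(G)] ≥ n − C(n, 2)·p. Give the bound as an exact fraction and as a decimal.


E[|E(G)|] = C(83, 2)·p = 3403 · (1/830) = 41/10.
E[α(G)] ≥ n − E[|E(G)|] = 83 − 41/10 = 789/10.
Numerically: ≈ 78.900000.
(This is only a lower bound; the true E[α(G)] may be larger.)

E[α(G)] ≥ 789/10 ≈ 78.900000.


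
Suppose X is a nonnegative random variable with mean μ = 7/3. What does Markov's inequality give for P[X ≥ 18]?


μ = E[X] = 7/3, a = 18.
Markov: P[X ≥ 18] ≤ μ/a = (7/3)/18 = 7/54.
Numerically: ≈ 0.130.
(Since a = 18 > μ = 2.333, the bound 7/54 is < 1 and informative.)

P[X ≥ 18] ≤ 7/54 ≈ 0.130.


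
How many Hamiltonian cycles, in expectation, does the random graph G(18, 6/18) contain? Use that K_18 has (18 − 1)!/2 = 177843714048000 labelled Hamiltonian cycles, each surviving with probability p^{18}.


K_18 has (18 − 1)!/2 = 177843714048000 labelled Hamiltonian cycles.
For each such Hamiltonian cycle H, let X_H = 1 if all 18 edges of H are present in G. Then P[X_H = 1] = p^{18} = (1/3)^{18} = 1/387420489.
By linearity of expectation: E[X] = Σ_H E[X_H] = 177843714048000 · p^{18} = 177843714048000 · 1/387420489 = 243955712000/531441.
Numerically: E[X] ≈ 4.5905e+05.

E[X] = 177843714048000 · (1/3)^{18} = 243955712000/531441 ≈ 4.5905e+05.


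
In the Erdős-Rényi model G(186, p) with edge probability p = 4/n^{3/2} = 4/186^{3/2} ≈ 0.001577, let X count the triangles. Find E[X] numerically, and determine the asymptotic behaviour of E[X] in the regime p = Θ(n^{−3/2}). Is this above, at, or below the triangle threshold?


Number of potential triangles: C(186, 3) = 1055240.
Each occurs with probability p³ ≈ (0.001577)³ ≈ 3.920773e-09.
By linearity: E[X] = C(186, 3)·p³ ≈ 1055240 · 3.920773e-09 ≈ 0.0041.
Since α = 3/2 > 1, p = c/n^{3/2} = o(1/n) is below the triangle threshold p ~ 1/n. Asymptotically E[X] ~ (c³/6)·n^{3(1−α)} = (4³/6)·n^{-1.5} → 0, so by Markov's inequality G has no triangles w.h.p.

E[X] ≈ 0.0041; in regime p = Θ(1/n^{3/2}) E[X] tends to 0 (below the triangle threshold p ~ 1/n).


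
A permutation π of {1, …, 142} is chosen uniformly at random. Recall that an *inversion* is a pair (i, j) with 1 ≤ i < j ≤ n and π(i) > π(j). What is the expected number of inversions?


Write X = Σ X_I over the C(142, 2) = 10011 pairs i < j, with X_I the indicator of one inversion.
There are 10011 indicators.
For each fixed pair i < j, the values π(i) and π(j) are two distinct elements of {1, …, 142} in uniformly random order; by symmetry P[π(i) > π(j)] = 1/2.
By linearity: E[X] = 10011 · (1/2) = C(142, 2) · (1/2) = 10011/2 = 10011/2 ≈ 5005.50000.

E[X] = 10011/2 = 5005.50000.


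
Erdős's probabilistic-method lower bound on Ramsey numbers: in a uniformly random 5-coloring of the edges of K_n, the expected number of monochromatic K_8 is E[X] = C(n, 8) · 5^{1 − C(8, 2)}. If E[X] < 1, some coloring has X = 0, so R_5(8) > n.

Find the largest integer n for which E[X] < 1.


We need C(n, 8) · 5^{1 − 28} < 1, i.e. C(n, 8) < 5^{28 − 1} = 7450580596923828125.
Check values of n near the boundary:
  n = 857: C(857, 8) = 6983854138365964575; 6983854138365964575 < 7450580596923828125? YES
  n = 858: C(858, 8) = 7049584530256467771; 7049584530256467771 < 7450580596923828125? YES
  n = 859: C(859, 8) = 7115855595170747139; 7115855595170747139 < 7450580596923828125? YES
  n = 860: C(860, 8) = 7182671140665308145; 7182671140665308145 < 7450580596923828125? YES
  n = 861: C(861, 8) = 7250034996615275865; 7250034996615275865 < 7450580596923828125? YES
  n = 862: C(862, 8) = 7317951015318931845; 7317951015318931845 < 7450580596923828125? YES
  n = 863: C(863, 8) = 7386423071602617757; 7386423071602617757 < 7450580596923828125? YES
  n = 864: C(864, 8) = 7455455062926006708; 7455455062926006708 < 7450580596923828125? NO
The largest n with C(n, 8) < 7450580596923828125 is n = 863 (where E[X] = 7386423071602617757/7450580596923828125 ≈ 0.991389). Hence R_5(8) > 863, i.e. R_5(8) ≥ 864.

Largest n = 863; hence R_5(8) > 863.


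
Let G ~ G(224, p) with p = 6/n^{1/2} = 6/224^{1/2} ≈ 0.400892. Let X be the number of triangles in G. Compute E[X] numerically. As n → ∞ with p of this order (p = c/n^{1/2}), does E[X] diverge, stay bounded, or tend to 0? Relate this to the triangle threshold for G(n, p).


Number of potential triangles: C(224, 3) = 1848224.
Each occurs with probability p³ ≈ (0.400892)³ ≈ 6.44290494e-02.
By linearity: E[X] = C(224, 3)·p³ ≈ 1848224 · 6.44290494e-02 ≈ 119079.315379.
Since α = 1/2 < 1, p = c/n^{1/2} ≫ 1/n is above the triangle threshold p ~ 1/n. Asymptotically E[X] ~ (c³/6)·n^{3(1−α)} = (6³/6)·n^{1.5} → ∞; triangles are abundant w.h.p.

E[X] ≈ 119079.315379; in regime p = Θ(1/n^{1/2}) E[X] diverges (above the triangle threshold p ~ 1/n).


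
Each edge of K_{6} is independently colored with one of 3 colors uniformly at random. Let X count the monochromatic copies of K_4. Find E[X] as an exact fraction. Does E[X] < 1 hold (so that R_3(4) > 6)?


E[X] = C(6, 4) · 3^{1 − 6} = 15 · 3^{−5} = 15/243.
As a reduced fraction: E[X] = 5/81 ≈ 0.062.
Is E[X] < 1? YES.
Since E[X] < 1, there exists a 3-coloring of K_{6} with no monochromatic K_4; hence R_3(4) > 6.

E[X] = 5/81 ≈ 0.062; E[X] < 1, so R_3(4) > 6.


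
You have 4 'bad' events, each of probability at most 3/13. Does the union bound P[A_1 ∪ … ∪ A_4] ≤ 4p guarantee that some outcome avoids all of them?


Union bound: P[∪_{i=1}^{4} A_i] ≤ Σ_i P[A_i] ≤ 4·p = 4·(3/13) = 12/13.
Numerically: 12/13 ≈ 0.923077.
Is 12/13 < 1? YES.
Since P[∪ A_i] ≤ 12/13 < 1, the complement has P[∩ A_i^c] ≥ 1 − 12/13 = 1/13 > 0, so some outcome avoids every A_i.

4·p = 12/13 ≈ 0.923077; existence CERTIFIED by the union bound.


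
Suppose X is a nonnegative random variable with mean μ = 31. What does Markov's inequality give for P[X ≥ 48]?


μ = E[X] = 31, a = 48.
Markov: P[X ≥ 48] ≤ μ/a = (31)/48 = 31/48.
Numerically: ≈ 0.64583.
(Since a = 48 > μ = 31.00000, the bound 31/48 is < 1 and informative.)

P[X ≥ 48] ≤ 31/48 ≈ 0.64583.


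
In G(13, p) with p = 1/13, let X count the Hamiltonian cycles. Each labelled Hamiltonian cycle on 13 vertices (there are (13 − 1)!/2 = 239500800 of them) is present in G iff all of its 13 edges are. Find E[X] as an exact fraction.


K_13 has (13 − 1)!/2 = 239500800 labelled Hamiltonian cycles.
For each such Hamiltonian cycle H, let X_H = 1 if all 13 edges of H are present in G. Then P[X_H = 1] = p^{13} = (1/13)^{13} = 1/302875106592253.
Summing the indicators: E[X] = Σ_H E[X_H] = 239500800 · p^{13} = 239500800 · 1/302875106592253 = 239500800/302875106592253.
Numerically: E[X] ≈ 7.9076e-07.

E[X] = 239500800 · (1/13)^{13} = 239500800/302875106592253 ≈ 7.9076e-07.


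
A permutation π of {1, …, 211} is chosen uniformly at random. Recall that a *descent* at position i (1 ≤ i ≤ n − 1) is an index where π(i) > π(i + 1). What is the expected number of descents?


Write X = Σ X_I over i = 1, …, 210, with X_I the indicator of one descent.
There are 210 indicators.
For each fixed i, the pair (π(i), π(i+1)) is a uniformly random ordered pair of distinct values from {1, …, 211}; by symmetry P[π(i) > π(i+1)] = 1/2.
By linearity: E[X] = 210 · (1/2) = (211 − 1) · (1/2) = 105 ≈ 105.000.

E[X] = 105 = 105.000.


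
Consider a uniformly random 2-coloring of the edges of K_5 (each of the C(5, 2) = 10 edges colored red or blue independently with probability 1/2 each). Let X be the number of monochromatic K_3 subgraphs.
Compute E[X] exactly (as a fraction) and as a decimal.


Let X = Σ_S X_S over the C(5, 3) = 10 subsets S of size 3, where X_S = 1 if the K_3 on S is monochromatic.
For a fixed S, the K_3 on S has C(3, 2) = 3 edges. P[all 3 edges red] = (1/2)^3, and likewise for blue, so P[monochromatic] = 2·(1/2)^3 = 2^{1 − 3} = 1/4.
Summing: E[X] = C(5, 3) · 2^{1 − 3} = 10 · 1/4 = 5/2.
Numerically: E[X] ≈ 2.5000.

E[X] = C(5,3)·2^(1−C(3,2)) = 5/2 ≈ 2.5000.


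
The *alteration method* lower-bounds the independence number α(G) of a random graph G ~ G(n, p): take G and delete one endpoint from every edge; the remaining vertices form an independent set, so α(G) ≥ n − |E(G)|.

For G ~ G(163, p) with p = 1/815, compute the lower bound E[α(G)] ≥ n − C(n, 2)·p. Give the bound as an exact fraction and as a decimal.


E[|E(G)|] = C(163, 2)·p = 13203 · (1/815) = 81/5.
E[α(G)] ≥ n − E[|E(G)|] = 163 − 81/5 = 734/5.
Numerically: ≈ 146.8000.
(This is only a lower bound; the true E[α(G)] may be larger.)

E[α(G)] ≥ 734/5 ≈ 146.8000.


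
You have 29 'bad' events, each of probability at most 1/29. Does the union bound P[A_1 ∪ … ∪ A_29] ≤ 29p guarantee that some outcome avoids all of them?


Union bound: P[∪_{i=1}^{29} A_i] ≤ Σ_i P[A_i] ≤ 29·p = 29·(1/29) = 1.
Numerically: 1 ≈ 1.0000000.
Is 1 < 1? NO.
Since the bound 1 is ≥ 1, the union bound is uninformative here; it does NOT by itself certify existence.

29·p = 1 ≈ 1.0000000; existence NOT certified by the union bound.


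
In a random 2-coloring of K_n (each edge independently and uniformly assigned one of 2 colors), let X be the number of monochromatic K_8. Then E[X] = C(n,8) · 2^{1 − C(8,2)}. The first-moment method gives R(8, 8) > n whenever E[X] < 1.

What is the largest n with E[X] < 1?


We need C(n, 8) · 2^{1 − 28} < 1, i.e. C(n, 8) < 2^{28 − 1} = 134217728.
Check values of n near the boundary:
  n = 37: C(37, 8) = 38608020; 38608020 < 134217728? YES
  n = 38: C(38, 8) = 48903492; 48903492 < 134217728? YES
  n = 39: C(39, 8) = 61523748; 61523748 < 134217728? YES
  n = 40: C(40, 8) = 76904685; 76904685 < 134217728? YES
  n = 41: C(41, 8) = 95548245; 95548245 < 134217728? YES
  n = 42: C(42, 8) = 118030185; 118030185 < 134217728? YES
  n = 43: C(43, 8) = 145008513; 145008513 < 134217728? NO
The largest n with C(n, 8) < 134217728 is n = 42 (where E[X] = 118030185/134217728 ≈ 0.8793934). Hence R(8, 8) > 42, i.e. R(8, 8) ≥ 43.

Largest n = 42; hence R(8, 8) > 42.


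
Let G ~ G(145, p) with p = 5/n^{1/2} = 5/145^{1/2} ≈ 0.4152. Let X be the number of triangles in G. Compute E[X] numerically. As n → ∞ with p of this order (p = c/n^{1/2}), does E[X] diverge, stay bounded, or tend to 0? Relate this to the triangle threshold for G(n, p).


Number of potential triangles: C(145, 3) = 497640.
Each occurs with probability p³ ≈ (0.4152)³ ≈ 7.159093e-02.
By linearity: E[X] = C(145, 3)·p³ ≈ 497640 · 7.159093e-02 ≈ 35626.5109.
Since α = 1/2 < 1, p = c/n^{1/2} ≫ 1/n is above the triangle threshold p ~ 1/n. Asymptotically E[X] ~ (c³/6)·n^{3(1−α)} = (5³/6)·n^{1.5} → ∞; triangles are abundant w.h.p.

E[X] ≈ 35626.5109; in regime p = Θ(1/n^{1/2}) E[X] diverges (above the triangle threshold p ~ 1/n).


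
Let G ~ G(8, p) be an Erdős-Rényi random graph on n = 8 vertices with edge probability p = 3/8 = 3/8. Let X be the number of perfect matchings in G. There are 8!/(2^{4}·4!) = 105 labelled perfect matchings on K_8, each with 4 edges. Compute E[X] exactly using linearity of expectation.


K_8 has 8!/(2^{4}·4!) = 105 labelled perfect matchings.
For each such perfect matching H, let X_H = 1 if all 4 edges of H are present in G. Then P[X_H = 1] = p^{4} = (3/8)^{4} = 81/4096.
By linearity of expectation: E[X] = Σ_H E[X_H] = 105 · p^{4} = 105 · 81/4096 = 8505/4096.
Numerically: E[X] ≈ 2.076.

E[X] = 105 · (3/8)^{4} = 8505/4096 ≈ 2.076.


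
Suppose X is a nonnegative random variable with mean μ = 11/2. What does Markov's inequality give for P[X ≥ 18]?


μ = E[X] = 11/2, a = 18.
Markov: P[X ≥ 18] ≤ μ/a = (11/2)/18 = 11/36.
Numerically: ≈ 0.305556.
(Since a = 18 > μ = 5.500000, the bound 11/36 is < 1 and informative.)

P[X ≥ 18] ≤ 11/36 ≈ 0.305556.


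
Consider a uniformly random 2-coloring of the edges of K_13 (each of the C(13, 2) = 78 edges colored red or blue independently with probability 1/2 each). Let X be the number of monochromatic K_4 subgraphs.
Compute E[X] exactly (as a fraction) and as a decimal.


Let X = Σ_S X_S over the C(13, 4) = 715 subsets S of size 4, where X_S = 1 if the K_4 on S is monochromatic.
For a fixed S, the K_4 on S has C(4, 2) = 6 edges. P[all 6 edges red] = (1/2)^6, and likewise for blue, so P[monochromatic] = 2·(1/2)^6 = 2^{1 − 6} = 1/32.
Summing: E[X] = C(13, 4) · 2^{1 − 6} = 715 · 1/32 = 715/32.
Numerically: E[X] ≈ 22.3438.

E[X] = C(13,4)·2^(1−C(4,2)) = 715/32 ≈ 22.3438.


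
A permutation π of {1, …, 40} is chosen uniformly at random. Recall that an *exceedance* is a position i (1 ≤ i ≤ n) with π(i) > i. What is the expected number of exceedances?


Write X = Σ_{i=1}^{40} X_i, where X_i = 1_{π(i) > i}.
For each fixed i, π(i) is uniform over {1, …, 40} (marginal of a uniform permutation), so P[π(i) > i] = (n − i)/n. Summing: Σ_{i=1}^{40} (n − i)/n = (0 + 1 + … + 39)/40 = 40(40 − 1)/(2·40) = (40 − 1)/2.
Hence E[X] = Σ_{i=1}^{40} (40 − i)/40 = 39/2 ≈ 19.5000.

E[X] = 39/2 = 19.5000.


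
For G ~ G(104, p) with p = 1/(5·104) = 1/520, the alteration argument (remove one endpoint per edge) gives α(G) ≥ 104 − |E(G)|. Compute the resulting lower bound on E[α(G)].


E[|E(G)|] = C(104, 2)·p = 5356 · (1/520) = 103/10.
E[α(G)] ≥ n − E[|E(G)|] = 104 − 103/10 = 937/10.
Numerically: ≈ 93.70000.
(This is only a lower bound; the true E[α(G)] may be larger.)

E[α(G)] ≥ 937/10 ≈ 93.70000.
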